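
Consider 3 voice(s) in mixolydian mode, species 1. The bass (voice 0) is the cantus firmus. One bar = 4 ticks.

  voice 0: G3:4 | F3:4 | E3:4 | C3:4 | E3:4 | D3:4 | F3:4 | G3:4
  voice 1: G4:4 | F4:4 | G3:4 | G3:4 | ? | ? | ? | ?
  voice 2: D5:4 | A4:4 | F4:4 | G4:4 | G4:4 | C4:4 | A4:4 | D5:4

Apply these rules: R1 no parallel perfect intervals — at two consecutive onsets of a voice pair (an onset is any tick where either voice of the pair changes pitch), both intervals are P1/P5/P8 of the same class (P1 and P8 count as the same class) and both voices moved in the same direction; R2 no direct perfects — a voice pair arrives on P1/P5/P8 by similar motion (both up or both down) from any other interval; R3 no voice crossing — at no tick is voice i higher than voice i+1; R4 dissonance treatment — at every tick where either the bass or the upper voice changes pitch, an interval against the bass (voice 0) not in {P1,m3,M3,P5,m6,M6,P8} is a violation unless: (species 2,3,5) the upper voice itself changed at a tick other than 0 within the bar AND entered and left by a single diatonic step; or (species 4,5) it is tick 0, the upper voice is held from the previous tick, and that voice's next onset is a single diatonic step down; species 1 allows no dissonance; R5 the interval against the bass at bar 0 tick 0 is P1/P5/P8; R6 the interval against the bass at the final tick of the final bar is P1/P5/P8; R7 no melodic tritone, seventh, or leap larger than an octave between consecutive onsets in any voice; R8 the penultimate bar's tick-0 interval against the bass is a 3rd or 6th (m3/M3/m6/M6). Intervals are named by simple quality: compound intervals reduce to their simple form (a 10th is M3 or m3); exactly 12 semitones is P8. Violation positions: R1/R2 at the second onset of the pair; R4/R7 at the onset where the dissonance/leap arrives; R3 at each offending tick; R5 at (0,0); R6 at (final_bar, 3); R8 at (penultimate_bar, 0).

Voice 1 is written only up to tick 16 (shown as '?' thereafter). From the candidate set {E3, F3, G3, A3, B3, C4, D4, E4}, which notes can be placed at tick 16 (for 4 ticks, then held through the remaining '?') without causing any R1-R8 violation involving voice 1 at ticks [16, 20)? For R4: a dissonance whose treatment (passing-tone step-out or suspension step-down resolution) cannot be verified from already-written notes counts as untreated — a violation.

{C4, E3, G3}

E3: legal
F3: violates R4
G3: legal
A3: violates R4
B3: violates R1
C4: legal
D4: violates R4
E4: violates R2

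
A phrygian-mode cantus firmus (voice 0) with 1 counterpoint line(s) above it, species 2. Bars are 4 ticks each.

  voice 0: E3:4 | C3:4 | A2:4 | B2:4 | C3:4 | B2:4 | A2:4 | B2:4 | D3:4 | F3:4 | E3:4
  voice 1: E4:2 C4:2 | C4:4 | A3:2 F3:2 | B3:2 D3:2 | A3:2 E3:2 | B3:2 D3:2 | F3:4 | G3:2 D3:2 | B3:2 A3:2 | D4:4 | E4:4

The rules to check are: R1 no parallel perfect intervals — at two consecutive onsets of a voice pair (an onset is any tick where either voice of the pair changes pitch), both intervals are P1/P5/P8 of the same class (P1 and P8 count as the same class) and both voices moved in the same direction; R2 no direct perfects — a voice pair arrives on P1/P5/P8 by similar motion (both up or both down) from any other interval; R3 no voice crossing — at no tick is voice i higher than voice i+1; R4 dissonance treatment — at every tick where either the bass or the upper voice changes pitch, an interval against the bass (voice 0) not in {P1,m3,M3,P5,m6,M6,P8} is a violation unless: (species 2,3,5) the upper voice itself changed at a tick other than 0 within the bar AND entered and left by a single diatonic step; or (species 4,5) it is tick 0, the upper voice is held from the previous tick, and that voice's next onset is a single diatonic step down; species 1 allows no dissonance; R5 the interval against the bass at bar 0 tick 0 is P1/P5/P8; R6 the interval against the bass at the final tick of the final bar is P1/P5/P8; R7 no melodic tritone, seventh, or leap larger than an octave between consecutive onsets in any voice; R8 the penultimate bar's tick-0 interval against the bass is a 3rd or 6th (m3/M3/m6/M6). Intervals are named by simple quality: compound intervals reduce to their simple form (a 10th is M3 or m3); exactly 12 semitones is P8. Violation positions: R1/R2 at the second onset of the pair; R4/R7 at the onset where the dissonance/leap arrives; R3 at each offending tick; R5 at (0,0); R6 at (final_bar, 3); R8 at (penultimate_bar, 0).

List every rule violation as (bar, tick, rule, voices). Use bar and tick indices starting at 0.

bar 0: v0=E3 v1=E4 downbeat P8
bar 1: v0=C3 v1=C4 downbeat P8
bar 2: v0=A2 v1=A3 downbeat P8
bar 3: v0=B2 v1=B3 downbeat P8
bar 4: v0=C3 v1=A3 downbeat M6
bar 5: v0=B2 v1=B3 downbeat P8
bar 6: v0=A2 v1=F3 downbeat m6
bar 7: v0=B2 v1=G3 downbeat m6
bar 8: v0=D3 v1=B3 downbeat M6
bar 9: v0=F3 v1=D4 downbeat M6
bar 10: v0=E3 v1=E4 downbeat P8
  -> R1 @ bar 2 tick 0 v(0, 1): C3/C4 P8 -> A2/A3 P8 similar
  -> R2 @ bar 3 tick 0 v(0, 1): A2/F3 m6 -> B2/B3 P8 similar
  -> R7 @ bar 3 tick 0 v(1,): F3->B3 leap 6st

(2, 0, R1, (0, 1))
(3, 0, R2, (0, 1))
(3, 0, R7, (1,))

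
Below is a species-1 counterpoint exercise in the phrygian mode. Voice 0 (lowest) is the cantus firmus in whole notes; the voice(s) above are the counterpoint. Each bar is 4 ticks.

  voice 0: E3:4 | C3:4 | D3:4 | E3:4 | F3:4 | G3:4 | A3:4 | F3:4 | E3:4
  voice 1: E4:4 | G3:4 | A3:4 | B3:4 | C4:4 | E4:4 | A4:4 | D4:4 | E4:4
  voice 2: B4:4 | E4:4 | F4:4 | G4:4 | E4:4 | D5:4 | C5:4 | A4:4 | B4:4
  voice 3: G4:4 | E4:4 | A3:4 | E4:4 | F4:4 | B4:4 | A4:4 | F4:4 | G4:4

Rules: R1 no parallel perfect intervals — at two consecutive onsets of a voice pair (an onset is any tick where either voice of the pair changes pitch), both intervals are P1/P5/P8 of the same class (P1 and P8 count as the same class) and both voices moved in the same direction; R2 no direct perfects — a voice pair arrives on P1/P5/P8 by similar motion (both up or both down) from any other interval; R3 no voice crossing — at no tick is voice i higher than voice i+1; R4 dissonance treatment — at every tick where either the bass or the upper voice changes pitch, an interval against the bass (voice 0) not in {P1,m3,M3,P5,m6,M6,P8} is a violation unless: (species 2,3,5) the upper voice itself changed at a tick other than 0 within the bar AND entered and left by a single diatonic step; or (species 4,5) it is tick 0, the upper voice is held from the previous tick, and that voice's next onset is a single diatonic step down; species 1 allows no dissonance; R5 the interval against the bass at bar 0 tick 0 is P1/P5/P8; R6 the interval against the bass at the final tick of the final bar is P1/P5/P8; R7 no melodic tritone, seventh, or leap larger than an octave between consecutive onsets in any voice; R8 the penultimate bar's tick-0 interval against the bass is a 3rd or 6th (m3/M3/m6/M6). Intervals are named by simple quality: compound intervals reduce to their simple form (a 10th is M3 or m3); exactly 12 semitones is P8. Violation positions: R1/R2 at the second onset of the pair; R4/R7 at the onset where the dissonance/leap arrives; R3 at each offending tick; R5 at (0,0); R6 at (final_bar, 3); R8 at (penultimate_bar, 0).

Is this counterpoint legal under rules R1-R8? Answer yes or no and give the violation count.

No (47 violations)

bar 0: v0=E3 v1=E4 v2=B4 v3=G4 (m3)
bar 1: v0=C3 v1=G3 v2=E4 v3=E4 (M3)
bar 2: v0=D3 v1=A3 v2=F4 v3=A3 (P5)
bar 3: v0=E3 v1=B3 v2=G4 v3=E4 (P8)
bar 4: v0=F3 v1=C4 v2=E4 v3=F4 (P8)
bar 5: v0=G3 v1=E4 v2=D5 v3=B4 (M3)
bar 6: v0=A3 v1=A4 v2=C5 v3=A4 (P8)
bar 7: v0=F3 v1=D4 v2=A4 v3=F4 (P8)
bar 8: v0=E3 v1=E4 v2=B4 v3=G4 (m3)
  R3 @ bar0.0: B4 above G4
  R5 @ bar0.0: opens on m3
  R3 @ bar0.1: B4 above G4
  R3 @ bar0.2: B4 above G4
  R3 @ bar0.3: B4 above G4
  R2 @ bar1.0: E3/E4 P8 -> C3/G3 P5 similar
  R2 @ bar1.0: B4/G4 M3 -> E4/E4 P1 similar
  R1 @ bar2.0: C3/G3 P5 -> D3/A3 P5 similar
  R3 @ bar2.0: F4 above A3
  R3 @ bar2.1: F4 above A3
  R3 @ bar2.2: F4 above A3
  R3 @ bar2.3: F4 above A3
  R1 @ bar3.0: D3/A3 P5 -> E3/B3 P5 similar
  R2 @ bar3.0: D3/A3 P5 -> E3/E4 P8 similar
  R3 @ bar3.0: G4 above E4
  R3 @ bar3.1: G4 above E4
  R3 @ bar3.2: G4 above E4
  R3 @ bar3.3: G4 above E4
  R1 @ bar4.0: E3/B3 P5 -> F3/C4 P5 similar
  R1 @ bar4.0: E3/E4 P8 -> F3/F4 P8 similar
  R4 @ bar4.0: F3/E4 M7 untreated
  R2 @ bar5.0: F3/E4 M7 -> G3/D5 P5 similar
  R2 @ bar5.0: C4/F4 P4 -> E4/B4 P5 similar
  R3 @ bar5.0: D5 above B4
  R7 @ bar5.0: E4->D5 leap 10st
  R7 @ bar5.0: F4->B4 leap 6st
  R3 @ bar5.1: D5 above B4
  R3 @ bar5.2: D5 above B4
  R3 @ bar5.3: D5 above B4
  R2 @ bar6.0: G3/E4 M6 -> A3/A4 P8 similar
  R3 @ bar6.0: C5 above A4
  R3 @ bar6.1: C5 above A4
  R3 @ bar6.2: C5 above A4
  R3 @ bar6.3: C5 above A4
  R1 @ bar7.0: A3/A4 P8 -> F3/F4 P8 similar
  R2 @ bar7.0: A4/C5 m3 -> D4/A4 P5 similar
  R3 @ bar7.0: A4 above F4
  R8 @ bar7.0: penult P8 not 3rd/6th
  R3 @ bar7.1: A4 above F4
  R3 @ bar7.2: A4 above F4
  R3 @ bar7.3: A4 above F4
  R1 @ bar8.0: D4/A4 P5 -> E4/B4 P5 similar
  R3 @ bar8.0: B4 above G4
  R3 @ bar8.1: B4 above G4
  R3 @ bar8.2: B4 above G4
  R3 @ bar8.3: B4 above G4
  R6 @ bar8.3: closes on m3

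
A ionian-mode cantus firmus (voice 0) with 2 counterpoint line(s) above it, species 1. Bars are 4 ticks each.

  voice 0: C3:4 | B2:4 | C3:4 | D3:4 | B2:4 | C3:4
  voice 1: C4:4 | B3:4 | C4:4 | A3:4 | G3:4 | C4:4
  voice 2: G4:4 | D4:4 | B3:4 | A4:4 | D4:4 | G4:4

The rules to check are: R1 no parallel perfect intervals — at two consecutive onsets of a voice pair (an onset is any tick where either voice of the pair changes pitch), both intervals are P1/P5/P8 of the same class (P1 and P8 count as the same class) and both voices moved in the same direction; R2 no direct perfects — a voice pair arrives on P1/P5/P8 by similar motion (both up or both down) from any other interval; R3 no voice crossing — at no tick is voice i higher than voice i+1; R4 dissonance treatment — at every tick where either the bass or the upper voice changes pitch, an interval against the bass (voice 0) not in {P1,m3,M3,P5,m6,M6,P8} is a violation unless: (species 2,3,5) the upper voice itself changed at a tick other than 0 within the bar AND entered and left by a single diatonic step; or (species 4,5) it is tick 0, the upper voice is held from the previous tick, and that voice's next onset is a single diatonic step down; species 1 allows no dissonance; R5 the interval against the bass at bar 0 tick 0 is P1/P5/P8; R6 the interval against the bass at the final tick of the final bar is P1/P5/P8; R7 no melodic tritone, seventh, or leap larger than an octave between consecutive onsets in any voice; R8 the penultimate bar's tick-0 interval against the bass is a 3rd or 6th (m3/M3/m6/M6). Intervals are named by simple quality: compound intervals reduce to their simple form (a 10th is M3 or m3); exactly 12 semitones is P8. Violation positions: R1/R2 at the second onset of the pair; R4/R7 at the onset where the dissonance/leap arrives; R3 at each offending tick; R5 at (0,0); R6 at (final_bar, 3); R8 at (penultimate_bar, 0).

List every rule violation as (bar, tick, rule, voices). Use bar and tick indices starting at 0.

bar 0: v0=C3 v1=C4 v2=G4 downbeat P5
bar 1: v0=B2 v1=B3 v2=D4 downbeat m3
bar 2: v0=C3 v1=C4 v2=B3 downbeat M7
bar 3: v0=D3 v1=A3 v2=A4 downbeat P5
bar 4: v0=B2 v1=G3 v2=D4 downbeat m3
bar 5: v0=C3 v1=C4 v2=G4 downbeat P5
  -> R1 @ bar 1 tick 0 v(0, 1): C3/C4 P8 -> B2/B3 P8 similar
  -> R1 @ bar 2 tick 0 v(0, 1): B2/B3 P8 -> C3/C4 P8 similar
  -> R3 @ bar 2 tick 0 v(1, 2): C4 above B3
  -> R4 @ bar 2 tick 0 v(0, 2): C3/B3 M7 untreated
  -> R3 @ bar 2 tick 1 v(1, 2): C4 above B3
  -> R3 @ bar 2 tick 2 v(1, 2): C4 above B3
  -> R3 @ bar 2 tick 3 v(1, 2): C4 above B3
  -> R2 @ bar 3 tick 0 v(0, 2): C3/B3 M7 -> D3/A4 P5 similar
  -> R7 @ bar 3 tick 0 v(2,): B3->A4 leap 10st
  -> R2 @ bar 4 tick 0 v(1, 2): A3/A4 P8 -> G3/D4 P5 similar
  -> R1 @ bar 5 tick 0 v(1, 2): G3/D4 P5 -> C4/G4 P5 similar
  -> R2 @ bar 5 tick 0 v(0, 1): B2/G3 m6 -> C3/C4 P8 similar
  -> R2 @ bar 5 tick 0 v(0, 2): B2/D4 m3 -> C3/G4 P5 similar

(1, 0, R1, (0, 1))
(2, 0, R1, (0, 1))
(2, 0, R3, (1, 2))
(2, 0, R4, (0, 2))
(2, 1, R3, (1, 2))
(2, 2, R3, (1, 2))
(2, 3, R3, (1, 2))
(3, 0, R2, (0, 2))
(3, 0, R7, (2,))
(4, 0, R2, (1, 2))
(5, 0, R1, (1, 2))
(5, 0, R2, (0, 1))
(5, 0, R2, (0, 2))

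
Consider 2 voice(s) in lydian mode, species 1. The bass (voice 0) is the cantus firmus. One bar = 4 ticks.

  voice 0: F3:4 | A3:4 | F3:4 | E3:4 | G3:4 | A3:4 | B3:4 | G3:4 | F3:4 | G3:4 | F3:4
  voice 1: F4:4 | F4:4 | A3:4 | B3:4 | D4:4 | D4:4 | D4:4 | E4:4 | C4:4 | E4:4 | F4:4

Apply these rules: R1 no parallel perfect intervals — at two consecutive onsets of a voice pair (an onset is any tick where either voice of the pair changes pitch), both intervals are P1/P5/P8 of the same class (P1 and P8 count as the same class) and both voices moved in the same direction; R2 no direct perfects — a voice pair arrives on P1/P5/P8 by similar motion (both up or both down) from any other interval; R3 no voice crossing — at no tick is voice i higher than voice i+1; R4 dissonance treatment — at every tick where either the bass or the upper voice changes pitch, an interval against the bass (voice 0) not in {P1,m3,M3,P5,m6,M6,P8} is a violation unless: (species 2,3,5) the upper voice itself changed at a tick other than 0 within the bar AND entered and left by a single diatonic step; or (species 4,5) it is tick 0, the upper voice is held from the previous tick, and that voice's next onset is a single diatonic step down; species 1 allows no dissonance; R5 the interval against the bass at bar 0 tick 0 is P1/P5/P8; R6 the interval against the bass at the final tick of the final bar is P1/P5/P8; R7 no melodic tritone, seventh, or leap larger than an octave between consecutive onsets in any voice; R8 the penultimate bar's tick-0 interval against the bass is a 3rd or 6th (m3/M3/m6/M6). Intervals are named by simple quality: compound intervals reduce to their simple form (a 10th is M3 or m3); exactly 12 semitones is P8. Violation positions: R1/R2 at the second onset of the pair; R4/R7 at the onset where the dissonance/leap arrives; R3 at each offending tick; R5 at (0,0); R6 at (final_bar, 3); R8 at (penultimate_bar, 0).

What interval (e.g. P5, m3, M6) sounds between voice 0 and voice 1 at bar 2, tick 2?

voice 0=F3 voice 1=A3 -> M3

M3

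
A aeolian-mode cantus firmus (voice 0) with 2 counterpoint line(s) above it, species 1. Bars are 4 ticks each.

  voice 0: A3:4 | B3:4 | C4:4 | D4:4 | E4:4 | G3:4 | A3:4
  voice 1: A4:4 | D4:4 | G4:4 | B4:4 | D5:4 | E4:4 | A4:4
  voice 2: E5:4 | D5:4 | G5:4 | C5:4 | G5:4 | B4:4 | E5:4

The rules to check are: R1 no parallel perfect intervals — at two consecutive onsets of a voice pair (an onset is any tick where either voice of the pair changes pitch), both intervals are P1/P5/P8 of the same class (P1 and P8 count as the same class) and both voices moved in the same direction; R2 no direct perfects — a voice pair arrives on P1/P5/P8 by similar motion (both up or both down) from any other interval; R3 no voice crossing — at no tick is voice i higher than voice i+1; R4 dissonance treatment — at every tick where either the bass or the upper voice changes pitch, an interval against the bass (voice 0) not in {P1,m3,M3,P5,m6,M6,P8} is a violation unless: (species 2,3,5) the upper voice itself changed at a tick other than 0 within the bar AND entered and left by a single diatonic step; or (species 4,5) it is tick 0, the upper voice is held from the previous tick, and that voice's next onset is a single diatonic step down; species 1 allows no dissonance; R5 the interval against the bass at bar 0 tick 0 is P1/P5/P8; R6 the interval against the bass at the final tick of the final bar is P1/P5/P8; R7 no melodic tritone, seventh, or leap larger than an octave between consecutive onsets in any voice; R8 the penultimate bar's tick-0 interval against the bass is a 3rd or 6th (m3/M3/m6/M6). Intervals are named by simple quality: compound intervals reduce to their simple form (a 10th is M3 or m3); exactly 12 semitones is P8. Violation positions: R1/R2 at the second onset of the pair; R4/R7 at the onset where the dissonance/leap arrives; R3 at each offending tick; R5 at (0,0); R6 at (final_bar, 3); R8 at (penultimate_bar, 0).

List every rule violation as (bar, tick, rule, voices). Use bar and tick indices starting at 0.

bar 0: v0=A3 v1=A4 v2=E5 downbeat P5
bar 1: v0=B3 v1=D4 v2=D5 downbeat m3
bar 2: v0=C4 v1=G4 v2=G5 downbeat P5
bar 3: v0=D4 v1=B4 v2=C5 downbeat m7
bar 4: v0=E4 v1=D5 v2=G5 downbeat m3
bar 5: v0=G3 v1=E4 v2=B4 downbeat M3
bar 6: v0=A3 v1=A4 v2=E5 downbeat P5
  -> R2 @ bar 1 tick 0 v(1, 2): A4/E5 P5 -> D4/D5 P8 similar
  -> R1 @ bar 2 tick 0 v(1, 2): D4/D5 P8 -> G4/G5 P8 similar
  -> R2 @ bar 2 tick 0 v(0, 1): B3/D4 m3 -> C4/G4 P5 similar
  -> R2 @ bar 2 tick 0 v(0, 2): B3/D5 m3 -> C4/G5 P5 similar
  -> R4 @ bar 3 tick 0 v(0, 2): D4/C5 m7 untreated
  -> R4 @ bar 4 tick 0 v(0, 1): E4/D5 m7 untreated
  -> R2 @ bar 5 tick 0 v(1, 2): D5/G5 P4 -> E4/B4 P5 similar
  -> R7 @ bar 5 tick 0 v(1,): D5->E4 leap 10st
  -> R1 @ bar 6 tick 0 v(1, 2): E4/B4 P5 -> A4/E5 P5 similar
  -> R2 @ bar 6 tick 0 v(0, 1): G3/E4 M6 -> A3/A4 P8 similar
  -> R2 @ bar 6 tick 0 v(0, 2): G3/B4 M3 -> A3/E5 P5 similar

(1, 0, R2, (1, 2))
(2, 0, R1, (1, 2))
(2, 0, R2, (0, 1))
(2, 0, R2, (0, 2))
(3, 0, R4, (0, 2))
(4, 0, R4, (0, 1))
(5, 0, R2, (1, 2))
(5, 0, R7, (1,))
(6, 0, R1, (1, 2))
(6, 0, R2, (0, 1))
(6, 0, R2, (0, 2))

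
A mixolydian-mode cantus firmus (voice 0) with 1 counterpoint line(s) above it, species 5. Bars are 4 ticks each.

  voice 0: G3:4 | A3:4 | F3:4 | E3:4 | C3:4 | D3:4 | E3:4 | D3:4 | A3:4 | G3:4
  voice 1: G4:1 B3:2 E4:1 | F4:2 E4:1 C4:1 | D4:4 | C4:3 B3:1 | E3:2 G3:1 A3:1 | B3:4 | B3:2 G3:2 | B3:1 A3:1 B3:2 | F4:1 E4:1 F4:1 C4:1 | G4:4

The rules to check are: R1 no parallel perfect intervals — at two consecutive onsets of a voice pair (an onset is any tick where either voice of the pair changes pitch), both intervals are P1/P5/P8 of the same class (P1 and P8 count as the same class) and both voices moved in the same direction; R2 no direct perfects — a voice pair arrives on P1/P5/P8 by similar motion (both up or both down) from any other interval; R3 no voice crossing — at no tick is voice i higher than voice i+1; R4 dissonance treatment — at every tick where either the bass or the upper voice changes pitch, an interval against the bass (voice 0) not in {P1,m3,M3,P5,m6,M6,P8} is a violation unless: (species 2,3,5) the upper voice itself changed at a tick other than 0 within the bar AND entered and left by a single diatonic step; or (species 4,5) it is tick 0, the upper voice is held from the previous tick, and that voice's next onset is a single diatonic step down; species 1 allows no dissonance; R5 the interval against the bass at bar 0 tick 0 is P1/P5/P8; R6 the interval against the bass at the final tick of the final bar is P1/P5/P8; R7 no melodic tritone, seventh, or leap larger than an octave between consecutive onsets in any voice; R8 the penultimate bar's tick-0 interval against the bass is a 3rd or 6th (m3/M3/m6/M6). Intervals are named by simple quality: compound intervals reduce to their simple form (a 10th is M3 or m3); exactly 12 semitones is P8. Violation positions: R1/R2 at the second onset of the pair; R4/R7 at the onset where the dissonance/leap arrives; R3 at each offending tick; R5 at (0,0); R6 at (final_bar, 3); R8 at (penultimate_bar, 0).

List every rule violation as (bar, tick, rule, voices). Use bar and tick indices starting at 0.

(8, 0, R7, (1,))

bar 0: v0=G3 v1=G4 downbeat P8
bar 1: v0=A3 v1=F4 downbeat m6
bar 2: v0=F3 v1=D4 downbeat M6
bar 3: v0=E3 v1=C4 downbeat m6
bar 4: v0=C3 v1=E3 downbeat M3
bar 5: v0=D3 v1=B3 downbeat M6
bar 6: v0=E3 v1=B3 downbeat P5
bar 7: v0=D3 v1=B3 downbeat M6
bar 8: v0=A3 v1=F4 downbeat m6
bar 9: v0=G3 v1=G4 downbeat P8
  -> R7 @ bar 8 tick 0 v(1,): B3->F4 leap 6st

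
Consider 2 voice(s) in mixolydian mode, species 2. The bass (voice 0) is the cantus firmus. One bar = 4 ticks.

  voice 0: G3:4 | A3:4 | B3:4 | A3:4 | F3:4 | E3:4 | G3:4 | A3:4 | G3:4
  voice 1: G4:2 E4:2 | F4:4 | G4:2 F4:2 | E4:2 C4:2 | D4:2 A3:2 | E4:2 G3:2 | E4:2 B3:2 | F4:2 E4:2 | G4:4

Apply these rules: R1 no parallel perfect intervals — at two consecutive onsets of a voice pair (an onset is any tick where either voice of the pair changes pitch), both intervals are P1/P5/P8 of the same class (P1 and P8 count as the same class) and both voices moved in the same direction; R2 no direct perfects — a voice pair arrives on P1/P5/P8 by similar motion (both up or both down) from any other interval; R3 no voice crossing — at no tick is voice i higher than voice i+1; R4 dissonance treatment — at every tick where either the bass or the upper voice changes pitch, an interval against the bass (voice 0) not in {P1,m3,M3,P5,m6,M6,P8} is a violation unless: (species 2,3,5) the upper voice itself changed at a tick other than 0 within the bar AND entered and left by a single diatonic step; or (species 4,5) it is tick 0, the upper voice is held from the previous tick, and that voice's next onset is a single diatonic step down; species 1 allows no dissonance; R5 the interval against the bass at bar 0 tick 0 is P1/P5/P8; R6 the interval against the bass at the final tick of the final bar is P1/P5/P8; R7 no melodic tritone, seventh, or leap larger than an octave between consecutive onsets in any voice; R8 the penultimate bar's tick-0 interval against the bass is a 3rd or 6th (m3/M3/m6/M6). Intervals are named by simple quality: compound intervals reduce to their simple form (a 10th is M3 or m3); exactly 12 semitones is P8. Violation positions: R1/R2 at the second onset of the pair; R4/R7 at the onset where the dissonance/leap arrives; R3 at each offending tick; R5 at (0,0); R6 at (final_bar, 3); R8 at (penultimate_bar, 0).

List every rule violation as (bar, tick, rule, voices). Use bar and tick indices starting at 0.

(3, 0, R2, (0, 1))
(7, 0, R7, (1,))

bar 0: v0=G3 v1=G4 downbeat P8
bar 1: v0=A3 v1=F4 downbeat m6
bar 2: v0=B3 v1=G4 downbeat m6
bar 3: v0=A3 v1=E4 downbeat P5
bar 4: v0=F3 v1=D4 downbeat M6
bar 5: v0=E3 v1=E4 downbeat P8
bar 6: v0=G3 v1=E4 downbeat M6
bar 7: v0=A3 v1=F4 downbeat m6
bar 8: v0=G3 v1=G4 downbeat P8
  -> R2 @ bar 3 tick 0 v(0, 1): B3/F4 TT -> A3/E4 P5 similar
  -> R7 @ bar 7 tick 0 v(1,): B3->F4 leap 6st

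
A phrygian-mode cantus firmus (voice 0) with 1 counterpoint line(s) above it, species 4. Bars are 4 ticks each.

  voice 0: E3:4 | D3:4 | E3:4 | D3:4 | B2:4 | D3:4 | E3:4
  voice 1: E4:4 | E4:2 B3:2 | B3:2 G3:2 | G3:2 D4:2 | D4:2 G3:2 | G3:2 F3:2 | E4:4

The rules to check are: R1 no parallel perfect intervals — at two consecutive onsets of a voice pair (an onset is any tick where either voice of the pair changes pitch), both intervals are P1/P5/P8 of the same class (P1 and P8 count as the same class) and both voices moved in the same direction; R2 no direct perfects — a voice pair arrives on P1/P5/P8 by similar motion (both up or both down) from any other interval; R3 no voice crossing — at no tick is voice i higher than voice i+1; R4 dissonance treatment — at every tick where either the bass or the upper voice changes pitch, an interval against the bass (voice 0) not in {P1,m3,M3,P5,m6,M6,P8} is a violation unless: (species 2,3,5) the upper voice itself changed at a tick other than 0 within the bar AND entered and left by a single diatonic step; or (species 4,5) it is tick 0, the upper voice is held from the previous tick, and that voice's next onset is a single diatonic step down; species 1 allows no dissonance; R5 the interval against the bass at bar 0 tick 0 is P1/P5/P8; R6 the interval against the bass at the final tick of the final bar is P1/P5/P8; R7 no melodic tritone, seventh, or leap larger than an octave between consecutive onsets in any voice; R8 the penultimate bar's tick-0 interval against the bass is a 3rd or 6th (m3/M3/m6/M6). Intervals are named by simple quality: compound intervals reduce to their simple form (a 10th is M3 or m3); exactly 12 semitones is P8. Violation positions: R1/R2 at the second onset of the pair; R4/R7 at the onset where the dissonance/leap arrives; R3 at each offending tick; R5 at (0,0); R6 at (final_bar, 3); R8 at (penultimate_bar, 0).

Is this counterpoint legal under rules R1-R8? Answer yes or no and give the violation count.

bar 0: v0=E3 v1=E4 (P8)
bar 1: v0=D3 v1=E4 (M2)
bar 2: v0=E3 v1=B3 (P5)
bar 3: v0=D3 v1=G3 (P4)
bar 4: v0=B2 v1=D4 (m3)
bar 5: v0=D3 v1=G3 (P4)
bar 6: v0=E3 v1=E4 (P8)
  R4 @ bar1.0: D3/E4 M2 untreated
  R4 @ bar3.0: D3/G3 P4 untreated
  R8 @ bar5.0: penult P4 not 3rd/6th
  R2 @ bar6.0: D3/F3 m3 -> E3/E4 P8 similar
  R7 @ bar6.0: F3->E4 leap 11st

No (5 violations)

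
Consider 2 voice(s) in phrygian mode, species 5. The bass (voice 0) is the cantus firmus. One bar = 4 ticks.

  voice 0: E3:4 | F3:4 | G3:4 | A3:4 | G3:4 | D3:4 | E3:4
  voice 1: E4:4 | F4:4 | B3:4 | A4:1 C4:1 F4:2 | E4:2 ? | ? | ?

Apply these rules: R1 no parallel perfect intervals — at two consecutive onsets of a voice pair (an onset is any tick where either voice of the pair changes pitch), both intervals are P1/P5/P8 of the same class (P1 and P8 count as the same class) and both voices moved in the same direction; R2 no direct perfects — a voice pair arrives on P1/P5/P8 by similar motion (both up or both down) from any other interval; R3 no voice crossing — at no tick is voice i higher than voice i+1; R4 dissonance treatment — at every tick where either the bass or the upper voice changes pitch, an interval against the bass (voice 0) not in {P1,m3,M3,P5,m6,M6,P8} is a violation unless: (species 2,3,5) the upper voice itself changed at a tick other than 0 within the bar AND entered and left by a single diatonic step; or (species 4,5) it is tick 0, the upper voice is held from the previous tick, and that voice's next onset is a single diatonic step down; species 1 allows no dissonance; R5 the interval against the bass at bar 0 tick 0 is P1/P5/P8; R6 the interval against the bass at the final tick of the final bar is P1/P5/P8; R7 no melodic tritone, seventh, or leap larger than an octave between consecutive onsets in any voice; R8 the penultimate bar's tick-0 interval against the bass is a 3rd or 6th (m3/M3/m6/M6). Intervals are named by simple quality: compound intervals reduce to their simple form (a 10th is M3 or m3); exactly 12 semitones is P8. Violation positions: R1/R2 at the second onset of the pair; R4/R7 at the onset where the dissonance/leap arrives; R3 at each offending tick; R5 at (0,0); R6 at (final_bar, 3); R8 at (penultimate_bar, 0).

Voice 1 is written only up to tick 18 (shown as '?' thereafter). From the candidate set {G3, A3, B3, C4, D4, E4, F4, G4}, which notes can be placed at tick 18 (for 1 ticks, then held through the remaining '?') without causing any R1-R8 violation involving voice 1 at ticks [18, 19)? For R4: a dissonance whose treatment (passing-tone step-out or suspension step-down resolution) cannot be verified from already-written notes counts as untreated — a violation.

{B3, D4, E4, G3, G4}

G3: legal
A3: violates R4
B3: legal
C4: violates R4
D4: legal
E4: legal
F4: violates R4
G4: legal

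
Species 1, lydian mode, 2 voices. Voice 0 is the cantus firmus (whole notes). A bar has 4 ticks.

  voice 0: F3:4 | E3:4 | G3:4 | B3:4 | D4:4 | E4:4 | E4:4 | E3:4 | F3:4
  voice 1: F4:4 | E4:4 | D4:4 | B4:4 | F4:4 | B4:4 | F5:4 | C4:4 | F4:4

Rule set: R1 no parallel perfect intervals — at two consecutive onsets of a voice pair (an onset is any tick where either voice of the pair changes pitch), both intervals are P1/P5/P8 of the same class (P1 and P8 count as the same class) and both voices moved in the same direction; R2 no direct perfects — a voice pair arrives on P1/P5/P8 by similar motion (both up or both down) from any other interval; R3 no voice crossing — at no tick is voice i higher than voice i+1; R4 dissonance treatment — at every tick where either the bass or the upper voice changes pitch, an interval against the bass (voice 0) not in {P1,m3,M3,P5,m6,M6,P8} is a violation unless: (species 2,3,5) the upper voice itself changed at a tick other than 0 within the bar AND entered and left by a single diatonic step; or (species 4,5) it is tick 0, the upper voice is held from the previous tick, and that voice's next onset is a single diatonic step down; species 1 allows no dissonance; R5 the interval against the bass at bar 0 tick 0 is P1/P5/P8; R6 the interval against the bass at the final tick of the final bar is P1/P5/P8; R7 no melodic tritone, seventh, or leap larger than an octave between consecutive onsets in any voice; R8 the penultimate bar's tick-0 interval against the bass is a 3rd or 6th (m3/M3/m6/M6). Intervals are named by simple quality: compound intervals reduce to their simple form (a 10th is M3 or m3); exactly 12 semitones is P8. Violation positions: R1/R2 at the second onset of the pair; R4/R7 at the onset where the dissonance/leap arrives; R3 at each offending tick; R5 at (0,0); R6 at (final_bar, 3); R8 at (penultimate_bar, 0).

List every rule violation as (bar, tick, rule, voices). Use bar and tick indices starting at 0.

bar 0: v0=F3 v1=F4 downbeat P8
bar 1: v0=E3 v1=E4 downbeat P8
bar 2: v0=G3 v1=D4 downbeat P5
bar 3: v0=B3 v1=B4 downbeat P8
bar 4: v0=D4 v1=F4 downbeat m3
bar 5: v0=E4 v1=B4 downbeat P5
bar 6: v0=E4 v1=F5 downbeat m2
bar 7: v0=E3 v1=C4 downbeat m6
bar 8: v0=F3 v1=F4 downbeat P8
  -> R1 @ bar 1 tick 0 v(0, 1): F3/F4 P8 -> E3/E4 P8 similar
  -> R2 @ bar 3 tick 0 v(0, 1): G3/D4 P5 -> B3/B4 P8 similar
  -> R7 @ bar 4 tick 0 v(1,): B4->F4 leap 6st
  -> R2 @ bar 5 tick 0 v(0, 1): D4/F4 m3 -> E4/B4 P5 similar
  -> R7 @ bar 5 tick 0 v(1,): F4->B4 leap 6st
  -> R4 @ bar 6 tick 0 v(0, 1): E4/F5 m2 untreated
  -> R7 @ bar 6 tick 0 v(1,): B4->F5 leap 6st
  -> R7 @ bar 7 tick 0 v(1,): F5->C4 leap 17st
  -> R2 @ bar 8 tick 0 v(0, 1): E3/C4 m6 -> F3/F4 P8 similar

(1, 0, R1, (0, 1))
(3, 0, R2, (0, 1))
(4, 0, R7, (1,))
(5, 0, R2, (0, 1))
(5, 0, R7, (1,))
(6, 0, R4, (0, 1))
(6, 0, R7, (1,))
(7, 0, R7, (1,))
(8, 0, R2, (0, 1))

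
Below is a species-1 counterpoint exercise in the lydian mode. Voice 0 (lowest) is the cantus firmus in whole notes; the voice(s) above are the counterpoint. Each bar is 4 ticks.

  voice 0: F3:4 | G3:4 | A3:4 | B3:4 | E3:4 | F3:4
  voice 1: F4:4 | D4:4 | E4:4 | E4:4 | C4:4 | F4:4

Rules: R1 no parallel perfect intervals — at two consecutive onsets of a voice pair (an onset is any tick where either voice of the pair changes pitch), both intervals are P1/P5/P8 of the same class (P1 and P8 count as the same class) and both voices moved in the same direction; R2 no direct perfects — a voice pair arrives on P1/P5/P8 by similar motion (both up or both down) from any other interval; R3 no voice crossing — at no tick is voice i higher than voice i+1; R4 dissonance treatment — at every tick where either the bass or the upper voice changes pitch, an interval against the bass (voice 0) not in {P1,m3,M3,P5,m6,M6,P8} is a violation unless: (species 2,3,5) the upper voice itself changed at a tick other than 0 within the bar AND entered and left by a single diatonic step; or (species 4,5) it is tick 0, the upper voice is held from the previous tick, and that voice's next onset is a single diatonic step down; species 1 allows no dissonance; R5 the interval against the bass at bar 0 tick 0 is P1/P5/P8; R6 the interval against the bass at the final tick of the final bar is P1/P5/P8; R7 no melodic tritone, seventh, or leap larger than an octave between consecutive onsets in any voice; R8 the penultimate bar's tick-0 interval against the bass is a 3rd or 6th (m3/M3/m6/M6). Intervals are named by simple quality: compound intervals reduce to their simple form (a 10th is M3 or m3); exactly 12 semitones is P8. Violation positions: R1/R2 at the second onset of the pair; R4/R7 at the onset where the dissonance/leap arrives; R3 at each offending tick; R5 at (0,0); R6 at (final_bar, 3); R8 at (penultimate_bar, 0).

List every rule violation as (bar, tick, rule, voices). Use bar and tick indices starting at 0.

(2, 0, R1, (0, 1))
(3, 0, R4, (0, 1))
(5, 0, R2, (0, 1))

bar 0: v0=F3 v1=F4 downbeat P8
bar 1: v0=G3 v1=D4 downbeat P5
bar 2: v0=A3 v1=E4 downbeat P5
bar 3: v0=B3 v1=E4 downbeat P4
bar 4: v0=E3 v1=C4 downbeat m6
bar 5: v0=F3 v1=F4 downbeat P8
  -> R1 @ bar 2 tick 0 v(0, 1): G3/D4 P5 -> A3/E4 P5 similar
  -> R4 @ bar 3 tick 0 v(0, 1): B3/E4 P4 untreated
  -> R2 @ bar 5 tick 0 v(0, 1): E3/C4 m6 -> F3/F4 P8 similar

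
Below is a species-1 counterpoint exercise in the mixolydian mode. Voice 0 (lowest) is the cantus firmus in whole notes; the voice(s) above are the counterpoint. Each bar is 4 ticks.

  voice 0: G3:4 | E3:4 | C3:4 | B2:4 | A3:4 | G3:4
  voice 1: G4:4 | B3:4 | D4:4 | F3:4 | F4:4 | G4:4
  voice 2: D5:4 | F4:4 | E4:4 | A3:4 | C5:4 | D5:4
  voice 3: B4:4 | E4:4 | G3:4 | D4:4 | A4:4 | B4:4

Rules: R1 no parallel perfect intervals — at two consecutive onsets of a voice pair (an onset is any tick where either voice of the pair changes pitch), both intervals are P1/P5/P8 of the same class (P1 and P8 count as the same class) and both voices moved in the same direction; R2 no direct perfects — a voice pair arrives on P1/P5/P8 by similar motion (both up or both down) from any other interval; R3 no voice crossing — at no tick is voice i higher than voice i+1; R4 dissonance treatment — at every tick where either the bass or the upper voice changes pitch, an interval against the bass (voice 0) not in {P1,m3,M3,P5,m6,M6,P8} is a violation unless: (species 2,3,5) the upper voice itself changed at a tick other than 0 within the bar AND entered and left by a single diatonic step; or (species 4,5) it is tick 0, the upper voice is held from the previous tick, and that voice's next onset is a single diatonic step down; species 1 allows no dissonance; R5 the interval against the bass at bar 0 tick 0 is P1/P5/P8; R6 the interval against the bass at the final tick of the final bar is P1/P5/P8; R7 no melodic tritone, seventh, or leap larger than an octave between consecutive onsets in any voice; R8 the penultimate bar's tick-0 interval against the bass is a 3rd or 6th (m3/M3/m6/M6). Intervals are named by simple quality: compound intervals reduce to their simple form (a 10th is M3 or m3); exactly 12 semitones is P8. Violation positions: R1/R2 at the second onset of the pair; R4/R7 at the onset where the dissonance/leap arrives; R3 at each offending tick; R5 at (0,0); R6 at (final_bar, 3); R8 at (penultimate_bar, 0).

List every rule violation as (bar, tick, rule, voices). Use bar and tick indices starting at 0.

bar 0: v0=G3 v1=G4 v2=D5 v3=B4 downbeat M3
bar 1: v0=E3 v1=B3 v2=F4 v3=E4 downbeat P8
bar 2: v0=C3 v1=D4 v2=E4 v3=G3 downbeat P5
bar 3: v0=B2 v1=F3 v2=A3 v3=D4 downbeat m3
bar 4: v0=A3 v1=F4 v2=C5 v3=A4 downbeat P8
bar 5: v0=G3 v1=G4 v2=D5 v3=B4 downbeat M3
  -> R3 @ bar 0 tick 0 v(2, 3): D5 above B4
  -> R5 @ bar 0 tick 0 v(0, 3): opens on M3
  -> R3 @ bar 0 tick 1 v(2, 3): D5 above B4
  -> R3 @ bar 0 tick 2 v(2, 3): D5 above B4
  -> R3 @ bar 0 tick 3 v(2, 3): D5 above B4
  -> R2 @ bar 1 tick 0 v(0, 1): G3/G4 P8 -> E3/B3 P5 similar
  -> R2 @ bar 1 tick 0 v(0, 3): G3/B4 M3 -> E3/E4 P8 similar
  -> R3 @ bar 1 tick 0 v(2, 3): F4 above E4
  -> R4 @ bar 1 tick 0 v(0, 2): E3/F4 m2 untreated
  -> R3 @ bar 1 tick 1 v(2, 3): F4 above E4
  -> R3 @ bar 1 tick 2 v(2, 3): F4 above E4
  -> R3 @ bar 1 tick 3 v(2, 3): F4 above E4
  -> R2 @ bar 2 tick 0 v(0, 3): E3/E4 P8 -> C3/G3 P5 similar
  -> R3 @ bar 2 tick 0 v(2, 3): E4 above G3
  -> R4 @ bar 2 tick 0 v(0, 1): C3/D4 M2 untreated
  -> R3 @ bar 2 tick 1 v(2, 3): E4 above G3
  -> R3 @ bar 2 tick 2 v(2, 3): E4 above G3
  -> R3 @ bar 2 tick 3 v(2, 3): E4 above G3
  -> R4 @ bar 3 tick 0 v(0, 1): B2/F3 TT untreated
  -> R4 @ bar 3 tick 0 v(0, 2): B2/A3 m7 untreated
  -> R2 @ bar 4 tick 0 v(0, 3): B2/D4 m3 -> A3/A4 P8 similar
  -> R2 @ bar 4 tick 0 v(1, 2): F3/A3 M3 -> F4/C5 P5 similar
  -> R3 @ bar 4 tick 0 v(2, 3): C5 above A4
  -> R7 @ bar 4 tick 0 v(0,): B2->A3 leap 10st
  -> R7 @ bar 4 tick 0 v(2,): A3->C5 leap 15st
  -> R8 @ bar 4 tick 0 v(0, 3): penult P8 not 3rd/6th
  -> R3 @ bar 4 tick 1 v(2, 3): C5 above A4
  -> R3 @ bar 4 tick 2 v(2, 3): C5 above A4
  -> R3 @ bar 4 tick 3 v(2, 3): C5 above A4
  -> R1 @ bar 5 tick 0 v(1, 2): F4/C5 P5 -> G4/D5 P5 similar
  -> R3 @ bar 5 tick 0 v(2, 3): D5 above B4
  -> R3 @ bar 5 tick 1 v(2, 3): D5 above B4
  -> R3 @ bar 5 tick 2 v(2, 3): D5 above B4
  -> R3 @ bar 5 tick 3 v(2, 3): D5 above B4
  -> R6 @ bar 5 tick 3 v(0, 3): closes on M3

(0, 0, R3, (2, 3))
(0, 0, R5, (0, 3))
(0, 1, R3, (2, 3))
(0, 2, R3, (2, 3))
(0, 3, R3, (2, 3))
(1, 0, R2, (0, 1))
(1, 0, R2, (0, 3))
(1, 0, R3, (2, 3))
(1, 0, R4, (0, 2))
(1, 1, R3, (2, 3))
(1, 2, R3, (2, 3))
(1, 3, R3, (2, 3))
(2, 0, R2, (0, 3))
(2, 0, R3, (2, 3))
(2, 0, R4, (0, 1))
(2, 1, R3, (2, 3))
(2, 2, R3, (2, 3))
(2, 3, R3, (2, 3))
(3, 0, R4, (0, 1))
(3, 0, R4, (0, 2))
(4, 0, R2, (0, 3))
(4, 0, R2, (1, 2))
(4, 0, R3, (2, 3))
(4, 0, R7, (0,))
(4, 0, R7, (2,))
(4, 0, R8, (0, 3))
(4, 1, R3, (2, 3))
(4, 2, R3, (2, 3))
(4, 3, R3, (2, 3))
(5, 0, R1, (1, 2))
(5, 0, R3, (2, 3))
(5, 1, R3, (2, 3))
(5, 2, R3, (2, 3))
(5, 3, R3, (2, 3))
(5, 3, R6, (0, 3))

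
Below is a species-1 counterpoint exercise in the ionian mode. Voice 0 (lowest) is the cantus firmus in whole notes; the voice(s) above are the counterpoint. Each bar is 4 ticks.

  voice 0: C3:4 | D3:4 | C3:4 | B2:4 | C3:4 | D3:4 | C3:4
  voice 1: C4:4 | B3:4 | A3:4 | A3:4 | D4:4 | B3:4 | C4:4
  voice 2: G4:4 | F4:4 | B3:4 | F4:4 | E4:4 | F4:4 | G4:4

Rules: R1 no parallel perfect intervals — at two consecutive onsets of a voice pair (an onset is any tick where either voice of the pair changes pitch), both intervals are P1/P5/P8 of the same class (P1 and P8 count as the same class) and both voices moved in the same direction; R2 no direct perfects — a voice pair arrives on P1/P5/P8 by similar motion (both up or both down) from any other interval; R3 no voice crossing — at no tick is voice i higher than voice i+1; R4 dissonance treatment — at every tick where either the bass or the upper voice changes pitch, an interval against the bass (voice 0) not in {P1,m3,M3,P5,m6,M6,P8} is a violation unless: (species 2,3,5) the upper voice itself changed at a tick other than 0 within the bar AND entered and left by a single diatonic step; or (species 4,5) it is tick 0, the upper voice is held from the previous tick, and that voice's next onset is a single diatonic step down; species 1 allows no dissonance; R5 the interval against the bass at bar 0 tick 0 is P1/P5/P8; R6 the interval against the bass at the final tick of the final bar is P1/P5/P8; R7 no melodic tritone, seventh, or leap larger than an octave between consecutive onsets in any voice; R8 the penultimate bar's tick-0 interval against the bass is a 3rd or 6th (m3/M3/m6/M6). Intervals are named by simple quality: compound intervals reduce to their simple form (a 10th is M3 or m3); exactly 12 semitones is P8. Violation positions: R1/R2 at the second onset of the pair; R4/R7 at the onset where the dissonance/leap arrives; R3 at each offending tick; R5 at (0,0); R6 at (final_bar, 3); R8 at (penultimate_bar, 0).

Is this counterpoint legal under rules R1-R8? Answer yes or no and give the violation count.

bar 0: v0=C3 v1=C4 v2=G4 (P5)
bar 1: v0=D3 v1=B3 v2=F4 (m3)
bar 2: v0=C3 v1=A3 v2=B3 (M7)
bar 3: v0=B2 v1=A3 v2=F4 (TT)
bar 4: v0=C3 v1=D4 v2=E4 (M3)
bar 5: v0=D3 v1=B3 v2=F4 (m3)
bar 6: v0=C3 v1=C4 v2=G4 (P5)
  R4 @ bar2.0: C3/B3 M7 untreated
  R7 @ bar2.0: F4->B3 leap 6st
  R4 @ bar3.0: B2/A3 m7 untreated
  R4 @ bar3.0: B2/F4 TT untreated
  R7 @ bar3.0: B3->F4 leap 6st
  R4 @ bar4.0: C3/D4 M2 untreated
  R2 @ bar6.0: B3/F4 TT -> C4/G4 P5 similar

No (7 violations)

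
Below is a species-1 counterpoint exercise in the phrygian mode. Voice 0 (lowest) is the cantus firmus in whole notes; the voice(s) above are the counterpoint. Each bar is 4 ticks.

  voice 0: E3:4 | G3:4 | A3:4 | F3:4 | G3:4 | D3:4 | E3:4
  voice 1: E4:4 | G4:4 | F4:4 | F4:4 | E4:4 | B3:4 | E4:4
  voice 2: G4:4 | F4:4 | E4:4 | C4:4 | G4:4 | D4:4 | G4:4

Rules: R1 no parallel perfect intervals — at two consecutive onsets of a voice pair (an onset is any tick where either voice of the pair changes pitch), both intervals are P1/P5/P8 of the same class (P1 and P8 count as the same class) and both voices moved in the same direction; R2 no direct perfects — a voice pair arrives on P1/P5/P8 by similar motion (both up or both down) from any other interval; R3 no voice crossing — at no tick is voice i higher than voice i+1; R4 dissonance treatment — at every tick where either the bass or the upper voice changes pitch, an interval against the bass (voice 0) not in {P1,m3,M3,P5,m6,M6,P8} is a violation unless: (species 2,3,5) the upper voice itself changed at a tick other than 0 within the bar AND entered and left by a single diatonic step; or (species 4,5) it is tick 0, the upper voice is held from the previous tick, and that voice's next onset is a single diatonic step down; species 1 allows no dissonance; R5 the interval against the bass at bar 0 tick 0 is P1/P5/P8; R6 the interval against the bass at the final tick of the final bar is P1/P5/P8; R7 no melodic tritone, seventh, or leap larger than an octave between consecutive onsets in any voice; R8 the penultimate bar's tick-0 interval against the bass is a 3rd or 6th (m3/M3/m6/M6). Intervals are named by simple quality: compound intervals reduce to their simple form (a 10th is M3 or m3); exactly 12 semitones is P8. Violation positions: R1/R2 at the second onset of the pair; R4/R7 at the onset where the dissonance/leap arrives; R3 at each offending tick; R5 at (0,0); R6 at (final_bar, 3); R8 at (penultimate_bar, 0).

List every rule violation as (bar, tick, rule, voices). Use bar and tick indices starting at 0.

(0, 0, R5, (0, 2))
(1, 0, R1, (0, 1))
(1, 0, R3, (1, 2))
(1, 0, R4, (0, 2))
(1, 1, R3, (1, 2))
(1, 2, R3, (1, 2))
(1, 3, R3, (1, 2))
(2, 0, R3, (1, 2))
(2, 1, R3, (1, 2))
(2, 2, R3, (1, 2))
(2, 3, R3, (1, 2))
(3, 0, R1, (0, 2))
(3, 0, R3, (1, 2))
(3, 1, R3, (1, 2))
(3, 2, R3, (1, 2))
(3, 3, R3, (1, 2))
(4, 0, R2, (0, 2))
(5, 0, R1, (0, 2))
(5, 0, R8, (0, 2))
(6, 0, R2, (0, 1))
(6, 3, R6, (0, 2))

bar 0: v0=E3 v1=E4 v2=G4 downbeat m3
bar 1: v0=G3 v1=G4 v2=F4 downbeat m7
bar 2: v0=A3 v1=F4 v2=E4 downbeat P5
bar 3: v0=F3 v1=F4 v2=C4 downbeat P5
bar 4: v0=G3 v1=E4 v2=G4 downbeat P8
bar 5: v0=D3 v1=B3 v2=D4 downbeat P8
bar 6: v0=E3 v1=E4 v2=G4 downbeat m3
  -> R5 @ bar 0 tick 0 v(0, 2): opens on m3
  -> R1 @ bar 1 tick 0 v(0, 1): E3/E4 P8 -> G3/G4 P8 similar
  -> R3 @ bar 1 tick 0 v(1, 2): G4 above F4
  -> R4 @ bar 1 tick 0 v(0, 2): G3/F4 m7 untreated
  -> R3 @ bar 1 tick 1 v(1, 2): G4 above F4
  -> R3 @ bar 1 tick 2 v(1, 2): G4 above F4
  -> R3 @ bar 1 tick 3 v(1, 2): G4 above F4
  -> R3 @ bar 2 tick 0 v(1, 2): F4 above E4
  -> R3 @ bar 2 tick 1 v(1, 2): F4 above E4
  -> R3 @ bar 2 tick 2 v(1, 2): F4 above E4
  -> R3 @ bar 2 tick 3 v(1, 2): F4 above E4
  -> R1 @ bar 3 tick 0 v(0, 2): A3/E4 P5 -> F3/C4 P5 similar
  -> R3 @ bar 3 tick 0 v(1, 2): F4 above C4
  -> R3 @ bar 3 tick 1 v(1, 2): F4 above C4
  -> R3 @ bar 3 tick 2 v(1, 2): F4 above C4
  -> R3 @ bar 3 tick 3 v(1, 2): F4 above C4
  -> R2 @ bar 4 tick 0 v(0, 2): F3/C4 P5 -> G3/G4 P8 similar
  -> R1 @ bar 5 tick 0 v(0, 2): G3/G4 P8 -> D3/D4 P8 similar
  -> R8 @ bar 5 tick 0 v(0, 2): penult P8 not 3rd/6th
  -> R2 @ bar 6 tick 0 v(0, 1): D3/B3 M6 -> E3/E4 P8 similar
  -> R6 @ bar 6 tick 3 v(0, 2): closes on m3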